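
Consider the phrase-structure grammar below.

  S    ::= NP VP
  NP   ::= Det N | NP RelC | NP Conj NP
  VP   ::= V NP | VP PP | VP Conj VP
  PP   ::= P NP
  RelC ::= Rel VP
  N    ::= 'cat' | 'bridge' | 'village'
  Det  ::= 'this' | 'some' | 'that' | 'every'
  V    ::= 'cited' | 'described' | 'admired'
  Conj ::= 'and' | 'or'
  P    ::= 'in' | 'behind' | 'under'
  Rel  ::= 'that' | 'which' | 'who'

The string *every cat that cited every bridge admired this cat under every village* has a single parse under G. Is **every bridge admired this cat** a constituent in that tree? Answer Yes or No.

No

[S [NP [NP [Det every] [N cat]] [RelC [Rel that] [VP [V cited] [NP [Det every] [N bridge]]]]] [VP [VP [V admired] [NP [Det this] [N cat]]] [PP [P under] [NP [Det every] [N village]]]]]
The smallest constituent containing 'every bridge admired this cat' is the S spanning 'every cat that cited every bridge admired this cat under every village'; no single node in the tree dominates exactly the given words.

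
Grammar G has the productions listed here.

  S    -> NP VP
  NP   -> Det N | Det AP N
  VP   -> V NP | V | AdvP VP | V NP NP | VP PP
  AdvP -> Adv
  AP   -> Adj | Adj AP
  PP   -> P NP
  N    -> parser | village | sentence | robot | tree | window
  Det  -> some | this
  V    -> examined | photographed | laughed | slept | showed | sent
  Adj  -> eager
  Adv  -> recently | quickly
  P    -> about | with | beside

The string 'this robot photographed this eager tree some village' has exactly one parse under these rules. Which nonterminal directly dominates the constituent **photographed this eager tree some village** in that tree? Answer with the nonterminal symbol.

S

S
  NP
    Det: this
    N: robot
  VP
    V: photographed
    NP
      Det: this
      AP
        Adj: eager
      N: tree
    NP
      Det: some
      N: village
The span 'photographed this eager tree some village' is the VP node built by VP → V NP NP.
Its mother is the S built by S → NP VP.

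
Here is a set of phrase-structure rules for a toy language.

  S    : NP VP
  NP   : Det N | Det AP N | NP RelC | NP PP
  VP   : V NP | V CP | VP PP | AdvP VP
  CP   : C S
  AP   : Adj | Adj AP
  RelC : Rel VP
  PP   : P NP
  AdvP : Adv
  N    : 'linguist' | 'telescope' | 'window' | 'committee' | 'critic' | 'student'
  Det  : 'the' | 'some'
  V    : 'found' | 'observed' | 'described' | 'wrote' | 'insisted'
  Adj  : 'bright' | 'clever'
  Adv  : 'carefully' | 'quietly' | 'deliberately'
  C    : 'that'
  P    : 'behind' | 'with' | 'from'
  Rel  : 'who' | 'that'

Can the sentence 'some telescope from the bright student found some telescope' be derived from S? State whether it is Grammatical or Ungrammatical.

Grammatical

S
  NP
    NP
      Det: some
      N: telescope
    PP
      P: from
      NP
        Det: the
        AP
          Adj: bright
        N: student
  VP
    V: found
    NP
      Det: some
      N: telescope
Each bracket corresponds to one application of a listed rule, so the string is derivable from S.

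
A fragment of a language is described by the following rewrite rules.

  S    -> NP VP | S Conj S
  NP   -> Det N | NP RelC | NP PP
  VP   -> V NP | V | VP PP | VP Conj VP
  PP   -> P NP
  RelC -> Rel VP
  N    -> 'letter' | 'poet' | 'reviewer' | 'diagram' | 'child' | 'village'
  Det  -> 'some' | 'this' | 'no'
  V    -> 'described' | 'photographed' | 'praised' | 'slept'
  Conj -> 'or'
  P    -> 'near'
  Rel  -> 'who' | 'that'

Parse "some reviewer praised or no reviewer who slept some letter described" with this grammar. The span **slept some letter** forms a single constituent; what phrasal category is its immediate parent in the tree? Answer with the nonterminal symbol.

RelC

[S [S [NP [Det some] [N reviewer]] [VP [V praised]]] [Conj or] [S [NP [NP [Det no] [N reviewer]] [RelC [Rel who] [VP [V slept] [NP [Det some] [N letter]]]]] [VP [V described]]]]
The span 'slept some letter' is the VP node built by VP → V NP.
Its mother is the RelC built by RelC → Rel VP.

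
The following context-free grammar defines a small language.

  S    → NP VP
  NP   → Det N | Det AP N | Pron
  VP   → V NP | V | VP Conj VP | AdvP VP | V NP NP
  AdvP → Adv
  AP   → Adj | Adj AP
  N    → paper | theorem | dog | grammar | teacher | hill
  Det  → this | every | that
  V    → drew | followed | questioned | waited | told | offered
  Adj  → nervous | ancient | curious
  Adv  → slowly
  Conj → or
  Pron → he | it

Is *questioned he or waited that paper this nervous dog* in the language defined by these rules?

For S → NP VP, no prefix of the string parses as an NP.

Ungrammatical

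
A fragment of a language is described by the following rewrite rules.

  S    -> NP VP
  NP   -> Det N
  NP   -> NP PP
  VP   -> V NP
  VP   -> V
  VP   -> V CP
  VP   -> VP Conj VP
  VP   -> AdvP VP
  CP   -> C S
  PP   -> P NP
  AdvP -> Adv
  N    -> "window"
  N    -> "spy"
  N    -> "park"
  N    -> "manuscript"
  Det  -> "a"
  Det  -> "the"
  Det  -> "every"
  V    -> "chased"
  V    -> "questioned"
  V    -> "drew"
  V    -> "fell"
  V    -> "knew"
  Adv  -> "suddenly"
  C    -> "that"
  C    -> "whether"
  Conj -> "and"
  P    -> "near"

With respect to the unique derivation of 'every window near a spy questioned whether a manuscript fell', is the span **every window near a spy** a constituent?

[S [NP [NP [Det every] [N window]] [PP [P near] [NP [Det a] [N spy]]]] [VP [V questioned] [CP [C whether] [S [NP [Det a] [N manuscript]] [VP [V fell]]]]]]
The words 'every window near a spy' are exhaustively dominated by a single NP node (built by NP → NP PP), so they form a constituent.

Yes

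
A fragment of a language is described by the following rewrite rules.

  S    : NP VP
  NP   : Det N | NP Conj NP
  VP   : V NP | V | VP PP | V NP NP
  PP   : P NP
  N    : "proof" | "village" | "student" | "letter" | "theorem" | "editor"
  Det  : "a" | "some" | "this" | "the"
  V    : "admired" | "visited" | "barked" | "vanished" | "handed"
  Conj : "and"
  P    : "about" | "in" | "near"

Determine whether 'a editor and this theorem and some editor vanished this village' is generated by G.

[S [NP [NP [Det a] [N editor]] [Conj and] [NP [NP [Det this] [N theorem]] [Conj and] [NP [Det some] [N editor]]]] [VP [V vanished] [NP [Det this] [N village]]]]
The bracketing above is licensed at every node by one of the given productions, with S at the root.

Grammatical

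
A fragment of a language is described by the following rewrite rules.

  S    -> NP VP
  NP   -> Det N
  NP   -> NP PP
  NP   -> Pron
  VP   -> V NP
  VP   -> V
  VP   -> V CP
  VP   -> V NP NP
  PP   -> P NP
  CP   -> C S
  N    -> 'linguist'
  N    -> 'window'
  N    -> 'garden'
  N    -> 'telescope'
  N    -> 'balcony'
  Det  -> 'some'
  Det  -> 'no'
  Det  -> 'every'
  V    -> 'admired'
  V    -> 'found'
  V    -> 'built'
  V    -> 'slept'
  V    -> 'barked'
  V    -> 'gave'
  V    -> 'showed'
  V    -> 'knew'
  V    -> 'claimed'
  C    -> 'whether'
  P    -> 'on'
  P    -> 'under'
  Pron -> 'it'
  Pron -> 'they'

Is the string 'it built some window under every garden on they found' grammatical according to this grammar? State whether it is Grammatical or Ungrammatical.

For S → NP VP, the only prefix that parses as NP is 'it', but the remainder 'built some window under every garden on they found' is not a VP under these rules.

Ungrammatical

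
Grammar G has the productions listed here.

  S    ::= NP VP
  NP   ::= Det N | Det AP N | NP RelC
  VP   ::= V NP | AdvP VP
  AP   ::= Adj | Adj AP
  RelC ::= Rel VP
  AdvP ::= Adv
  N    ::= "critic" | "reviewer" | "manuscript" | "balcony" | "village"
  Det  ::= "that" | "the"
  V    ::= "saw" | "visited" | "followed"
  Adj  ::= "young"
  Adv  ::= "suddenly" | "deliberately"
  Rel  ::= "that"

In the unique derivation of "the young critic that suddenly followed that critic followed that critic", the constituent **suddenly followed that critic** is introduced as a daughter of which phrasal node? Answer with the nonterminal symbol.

S
  NP
    NP
      Det: the
      AP
        Adj: young
      N: critic
    RelC
      Rel: that
      VP
        AdvP
          Adv: suddenly
        VP
          V: followed
          NP
            Det: that
            N: critic
  VP
    V: followed
    NP
      Det: that
      N: critic
The span 'suddenly followed that critic' is the VP node built by VP → AdvP VP.
Its mother is the RelC built by RelC → Rel VP.

RelC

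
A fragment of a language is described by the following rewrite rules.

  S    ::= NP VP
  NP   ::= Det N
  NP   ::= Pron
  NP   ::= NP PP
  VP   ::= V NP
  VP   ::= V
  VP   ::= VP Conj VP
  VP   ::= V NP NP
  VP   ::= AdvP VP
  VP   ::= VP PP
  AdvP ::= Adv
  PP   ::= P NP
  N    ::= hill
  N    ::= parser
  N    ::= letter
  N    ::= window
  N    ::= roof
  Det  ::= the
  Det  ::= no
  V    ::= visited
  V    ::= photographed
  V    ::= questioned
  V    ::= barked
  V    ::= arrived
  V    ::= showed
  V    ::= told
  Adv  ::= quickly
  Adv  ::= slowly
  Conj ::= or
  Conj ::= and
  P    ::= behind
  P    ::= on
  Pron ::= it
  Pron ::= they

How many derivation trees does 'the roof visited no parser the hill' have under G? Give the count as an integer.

[S [NP [Det the] [N roof]] [VP [V visited] [NP [Det no] [N parser]] [NP [Det the] [N hill]]]]
No rule offers an alternative attachment or grouping for any span, so this is the only derivation.

1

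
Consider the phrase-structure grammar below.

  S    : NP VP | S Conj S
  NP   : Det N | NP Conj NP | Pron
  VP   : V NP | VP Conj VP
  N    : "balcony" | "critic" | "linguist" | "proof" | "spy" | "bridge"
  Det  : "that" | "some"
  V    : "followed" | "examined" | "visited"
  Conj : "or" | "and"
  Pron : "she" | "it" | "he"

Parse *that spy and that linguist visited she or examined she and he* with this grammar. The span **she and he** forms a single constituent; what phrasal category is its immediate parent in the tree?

[S [NP [NP [Det that] [N spy]] [Conj and] [NP [Det that] [N linguist]]] [VP [VP [V visited] [NP [Pron she]]] [Conj or] [VP [V examined] [NP [NP [Pron she]] [Conj and] [NP [Pron he]]]]]]
The span 'she and he' is the NP node built by NP → NP Conj NP.
Its mother is the VP built by VP → V NP.

VP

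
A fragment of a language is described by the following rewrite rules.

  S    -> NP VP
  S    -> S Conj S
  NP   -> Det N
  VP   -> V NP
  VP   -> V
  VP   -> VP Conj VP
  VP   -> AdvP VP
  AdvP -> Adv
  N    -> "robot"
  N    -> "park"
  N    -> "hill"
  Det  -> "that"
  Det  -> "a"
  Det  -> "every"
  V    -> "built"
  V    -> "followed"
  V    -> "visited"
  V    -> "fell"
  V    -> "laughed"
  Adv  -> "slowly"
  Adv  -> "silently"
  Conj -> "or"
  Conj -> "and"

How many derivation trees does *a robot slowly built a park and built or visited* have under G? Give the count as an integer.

5

Two of the 5 distinct bracketings:
[S [NP [Det a] [N robot]] [VP [VP [AdvP [Adv slowly]] [VP [V built] [NP [Det a] [N park]]]] [Conj and] [VP [VP [V built]] [Conj or] [VP [V visited]]]]]
[S [NP [Det a] [N robot]] [VP [VP [VP [AdvP [Adv slowly]] [VP [V built] [NP [Det a] [N park]]]] [Conj and] [VP [V built]]] [Conj or] [VP [V visited]]]]
The trees differ in how a recursive rule is bracketed over the same span.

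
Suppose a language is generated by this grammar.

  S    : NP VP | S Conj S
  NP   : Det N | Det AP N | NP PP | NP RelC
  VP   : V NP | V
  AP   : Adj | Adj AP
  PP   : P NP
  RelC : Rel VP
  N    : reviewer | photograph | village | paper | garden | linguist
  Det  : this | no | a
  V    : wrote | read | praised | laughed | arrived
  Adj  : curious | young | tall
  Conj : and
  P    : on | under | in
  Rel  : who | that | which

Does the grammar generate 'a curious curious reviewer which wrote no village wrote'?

[S [NP [NP [Det a] [AP [Adj curious] [AP [Adj curious]]] [N reviewer]] [RelC [Rel which] [VP [V wrote] [NP [Det no] [N village]]]]] [VP [V wrote]]]
Each bracket corresponds to one application of a listed rule, so the string is derivable from S.

Grammatical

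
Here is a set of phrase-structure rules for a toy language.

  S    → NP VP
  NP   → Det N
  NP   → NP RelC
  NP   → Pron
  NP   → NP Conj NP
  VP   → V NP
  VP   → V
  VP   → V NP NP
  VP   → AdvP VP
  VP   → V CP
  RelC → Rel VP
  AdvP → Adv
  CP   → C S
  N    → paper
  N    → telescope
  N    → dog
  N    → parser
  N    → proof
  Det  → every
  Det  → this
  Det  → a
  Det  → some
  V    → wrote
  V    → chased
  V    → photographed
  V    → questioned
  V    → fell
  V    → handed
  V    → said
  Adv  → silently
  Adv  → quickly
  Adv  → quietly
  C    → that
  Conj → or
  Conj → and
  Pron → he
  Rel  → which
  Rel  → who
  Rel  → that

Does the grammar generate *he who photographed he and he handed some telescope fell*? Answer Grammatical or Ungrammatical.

For S → NP VP, every NP-prefix leaves a non-VP remainder: after 'he' the remainder is not a VP; after 'he who photographed' the remainder is not a VP; after 'he who photographed he' the remainder is not a VP (and 1 more).

Ungrammatical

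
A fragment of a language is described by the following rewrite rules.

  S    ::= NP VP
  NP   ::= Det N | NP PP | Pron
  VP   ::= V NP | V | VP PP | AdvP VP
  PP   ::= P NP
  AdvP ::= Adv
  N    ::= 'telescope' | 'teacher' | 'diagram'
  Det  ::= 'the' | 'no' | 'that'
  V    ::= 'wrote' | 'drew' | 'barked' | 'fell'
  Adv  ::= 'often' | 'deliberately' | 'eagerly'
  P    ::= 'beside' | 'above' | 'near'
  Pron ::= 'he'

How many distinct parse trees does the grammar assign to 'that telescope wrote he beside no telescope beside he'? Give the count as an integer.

Two of the 5 distinct bracketings:
[S [NP [Det that] [N telescope]] [VP [V wrote] [NP [NP [Pron he]] [PP [P beside] [NP [NP [Det no] [N telescope]] [PP [P beside] [NP [Pron he]]]]]]]]
[S [NP [Det that] [N telescope]] [VP [V wrote] [NP [NP [NP [Pron he]] [PP [P beside] [NP [Det no] [N telescope]]]] [PP [P beside] [NP [Pron he]]]]]]
The trees differ in how a recursive rule is bracketed over the same span.

5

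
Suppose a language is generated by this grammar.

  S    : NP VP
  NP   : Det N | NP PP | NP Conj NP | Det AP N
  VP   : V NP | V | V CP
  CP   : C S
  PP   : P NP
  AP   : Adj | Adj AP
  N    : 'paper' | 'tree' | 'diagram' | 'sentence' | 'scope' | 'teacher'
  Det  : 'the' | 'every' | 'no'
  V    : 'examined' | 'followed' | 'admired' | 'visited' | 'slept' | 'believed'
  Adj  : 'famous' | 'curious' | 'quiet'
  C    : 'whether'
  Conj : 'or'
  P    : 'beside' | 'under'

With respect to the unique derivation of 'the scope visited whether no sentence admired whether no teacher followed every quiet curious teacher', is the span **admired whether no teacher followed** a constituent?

[S [NP [Det the] [N scope]] [VP [V visited] [CP [C whether] [S [NP [Det no] [N sentence]] [VP [V admired] [CP [C whether] [S [NP [Det no] [N teacher]] [VP [V followed] [NP [Det every] [AP [Adj quiet] [AP [Adj curious]]] [N teacher]]]]]]]]]]
The smallest constituent containing 'admired whether no teacher followed' is the VP spanning 'admired whether no teacher followed every quiet curious teacher'; no single node in the tree dominates exactly the given words.

No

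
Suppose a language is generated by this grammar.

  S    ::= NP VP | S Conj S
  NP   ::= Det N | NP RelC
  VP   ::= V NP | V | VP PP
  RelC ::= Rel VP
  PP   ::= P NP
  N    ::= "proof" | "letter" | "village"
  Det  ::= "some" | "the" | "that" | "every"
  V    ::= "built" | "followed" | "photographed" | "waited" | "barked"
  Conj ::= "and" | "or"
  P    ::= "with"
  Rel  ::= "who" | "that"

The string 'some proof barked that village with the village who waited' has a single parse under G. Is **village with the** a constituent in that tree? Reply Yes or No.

No

[S [NP [Det some] [N proof]] [VP [VP [V barked] [NP [Det that] [N village]]] [PP [P with] [NP [NP [Det the] [N village]] [RelC [Rel who] [VP [V waited]]]]]]]
The smallest constituent containing 'village with the' is the VP spanning 'barked that village with the village who waited'; no single node in the tree dominates exactly the given words.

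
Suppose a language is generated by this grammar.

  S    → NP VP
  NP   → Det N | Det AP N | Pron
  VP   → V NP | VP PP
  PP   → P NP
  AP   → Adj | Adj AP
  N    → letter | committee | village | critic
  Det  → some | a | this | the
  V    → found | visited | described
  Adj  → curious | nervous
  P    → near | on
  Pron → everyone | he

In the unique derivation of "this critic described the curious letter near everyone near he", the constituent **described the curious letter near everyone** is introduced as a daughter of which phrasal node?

S
  NP
    Det: this
    N: critic
  VP
    VP
      VP
        V: described
        NP
          Det: the
          AP
            Adj: curious
          N: letter
      PP
        P: near
        NP
          Pron: everyone
    PP
      P: near
      NP
        Pron: he
The span 'described the curious letter near everyone' is the VP node built by VP → VP PP.
Its mother is the VP built by VP → VP PP.

VP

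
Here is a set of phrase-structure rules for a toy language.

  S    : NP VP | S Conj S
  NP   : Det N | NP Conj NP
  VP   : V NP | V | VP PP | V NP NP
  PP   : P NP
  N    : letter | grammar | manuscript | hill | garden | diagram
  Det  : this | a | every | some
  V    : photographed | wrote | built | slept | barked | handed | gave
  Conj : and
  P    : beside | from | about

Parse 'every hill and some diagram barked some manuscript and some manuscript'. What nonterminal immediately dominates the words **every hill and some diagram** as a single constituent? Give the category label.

NP

[S [NP [NP [Det every] [N hill]] [Conj and] [NP [Det some] [N diagram]]] [VP [V barked] [NP [NP [Det some] [N manuscript]] [Conj and] [NP [Det some] [N manuscript]]]]]
The span 'every hill and some diagram' is the NP node built by NP → NP Conj NP.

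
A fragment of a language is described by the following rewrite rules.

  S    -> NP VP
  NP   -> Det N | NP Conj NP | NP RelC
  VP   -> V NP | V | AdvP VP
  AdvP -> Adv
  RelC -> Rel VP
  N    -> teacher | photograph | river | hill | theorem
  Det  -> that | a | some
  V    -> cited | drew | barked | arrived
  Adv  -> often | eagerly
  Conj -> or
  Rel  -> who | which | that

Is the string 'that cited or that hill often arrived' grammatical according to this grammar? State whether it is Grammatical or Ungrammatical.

Ungrammatical

For S → NP VP, no prefix of the string parses as an NP.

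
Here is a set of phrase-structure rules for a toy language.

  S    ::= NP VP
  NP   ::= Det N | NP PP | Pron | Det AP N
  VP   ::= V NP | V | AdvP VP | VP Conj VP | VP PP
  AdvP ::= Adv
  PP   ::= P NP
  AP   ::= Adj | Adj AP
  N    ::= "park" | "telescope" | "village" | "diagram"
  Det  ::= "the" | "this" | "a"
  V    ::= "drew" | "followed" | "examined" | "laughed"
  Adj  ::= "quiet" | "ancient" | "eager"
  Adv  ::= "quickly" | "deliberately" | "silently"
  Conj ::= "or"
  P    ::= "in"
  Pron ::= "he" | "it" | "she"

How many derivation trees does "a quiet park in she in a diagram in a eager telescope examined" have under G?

Two of the 5 distinct bracketings:
[S [NP [NP [Det a] [AP [Adj quiet]] [N park]] [PP [P in] [NP [NP [Pron she]] [PP [P in] [NP [NP [Det a] [N diagram]] [PP [P in] [NP [Det a] [AP [Adj eager]] [N telescope]]]]]]]] [VP [V examined]]]
[S [NP [NP [Det a] [AP [Adj quiet]] [N park]] [PP [P in] [NP [NP [NP [Pron she]] [PP [P in] [NP [Det a] [N diagram]]]] [PP [P in] [NP [Det a] [AP [Adj eager]] [N telescope]]]]]] [VP [V examined]]]
The trees differ in how a recursive rule is bracketed over the same span.

5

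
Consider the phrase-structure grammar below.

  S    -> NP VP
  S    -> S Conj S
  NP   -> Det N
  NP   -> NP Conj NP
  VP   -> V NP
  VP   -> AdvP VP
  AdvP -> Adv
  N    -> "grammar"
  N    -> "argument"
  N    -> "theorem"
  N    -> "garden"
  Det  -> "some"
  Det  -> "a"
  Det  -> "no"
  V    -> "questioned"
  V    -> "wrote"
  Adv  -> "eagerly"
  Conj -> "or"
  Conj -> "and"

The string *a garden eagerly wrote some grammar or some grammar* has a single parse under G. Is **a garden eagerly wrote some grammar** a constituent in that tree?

[S [NP [Det a] [N garden]] [VP [AdvP [Adv eagerly]] [VP [V wrote] [NP [NP [Det some] [N grammar]] [Conj or] [NP [Det some] [N grammar]]]]]]
The smallest constituent containing 'a garden eagerly wrote some grammar' is the S spanning 'a garden eagerly wrote some grammar or some grammar'; no single node in the tree dominates exactly the given words.

No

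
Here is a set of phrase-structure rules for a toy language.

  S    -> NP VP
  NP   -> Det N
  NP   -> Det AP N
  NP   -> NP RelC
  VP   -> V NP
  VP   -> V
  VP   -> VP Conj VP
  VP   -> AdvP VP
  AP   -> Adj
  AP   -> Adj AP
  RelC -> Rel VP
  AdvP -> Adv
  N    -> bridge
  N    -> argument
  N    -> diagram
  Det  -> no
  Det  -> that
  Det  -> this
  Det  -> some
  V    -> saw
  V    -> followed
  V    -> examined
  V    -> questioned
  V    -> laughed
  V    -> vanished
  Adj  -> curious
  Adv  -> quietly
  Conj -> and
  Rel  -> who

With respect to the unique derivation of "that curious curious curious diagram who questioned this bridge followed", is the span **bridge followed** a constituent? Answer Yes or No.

[S [NP [NP [Det that] [AP [Adj curious] [AP [Adj curious] [AP [Adj curious]]]] [N diagram]] [RelC [Rel who] [VP [V questioned] [NP [Det this] [N bridge]]]]] [VP [V followed]]]
The smallest constituent containing 'bridge followed' is the S spanning 'that curious curious curious diagram who questioned this bridge followed'; no single node in the tree dominates exactly the given words.

No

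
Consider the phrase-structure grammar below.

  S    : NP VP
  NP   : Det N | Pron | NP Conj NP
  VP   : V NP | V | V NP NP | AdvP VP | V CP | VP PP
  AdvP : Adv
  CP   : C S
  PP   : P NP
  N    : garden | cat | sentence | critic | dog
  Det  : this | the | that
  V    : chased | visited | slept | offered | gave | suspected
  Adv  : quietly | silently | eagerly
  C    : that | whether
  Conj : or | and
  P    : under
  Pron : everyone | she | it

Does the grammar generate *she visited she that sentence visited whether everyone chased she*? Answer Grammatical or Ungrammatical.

Ungrammatical

For S → NP VP, the only prefix that parses as NP is 'she', but the remainder 'visited she that sentence visited whether everyone chased she' is not a VP under these rules.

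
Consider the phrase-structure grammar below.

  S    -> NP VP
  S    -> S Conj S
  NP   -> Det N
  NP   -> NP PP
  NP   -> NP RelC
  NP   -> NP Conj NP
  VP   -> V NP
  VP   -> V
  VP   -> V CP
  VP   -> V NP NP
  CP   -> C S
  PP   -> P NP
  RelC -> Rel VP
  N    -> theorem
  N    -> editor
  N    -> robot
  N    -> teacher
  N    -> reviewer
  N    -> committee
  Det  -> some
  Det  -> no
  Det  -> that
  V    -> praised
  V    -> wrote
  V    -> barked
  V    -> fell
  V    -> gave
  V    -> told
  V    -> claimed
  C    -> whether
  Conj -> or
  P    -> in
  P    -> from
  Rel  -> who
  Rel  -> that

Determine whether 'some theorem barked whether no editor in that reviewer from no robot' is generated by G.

Ungrammatical

For S → NP VP, the only prefix that parses as NP is 'some theorem', but the remainder 'barked whether no editor in that reviewer from no robot' is not a VP under these rules. The alternative S rule S → S Conj S likewise has no satisfying split.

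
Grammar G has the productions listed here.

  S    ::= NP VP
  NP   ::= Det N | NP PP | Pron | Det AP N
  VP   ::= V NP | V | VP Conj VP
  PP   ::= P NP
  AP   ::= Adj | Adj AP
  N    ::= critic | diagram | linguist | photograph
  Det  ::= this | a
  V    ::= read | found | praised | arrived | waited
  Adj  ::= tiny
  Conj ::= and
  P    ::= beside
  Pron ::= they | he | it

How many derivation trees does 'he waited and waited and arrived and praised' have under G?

5

Two of the 5 distinct bracketings:
[S [NP [Pron he]] [VP [VP [V waited]] [Conj and] [VP [VP [V waited]] [Conj and] [VP [VP [V arrived]] [Conj and] [VP [V praised]]]]]]
[S [NP [Pron he]] [VP [VP [V waited]] [Conj and] [VP [VP [VP [V waited]] [Conj and] [VP [V arrived]]] [Conj and] [VP [V praised]]]]]
The trees differ in how a recursive rule is bracketed over the same span.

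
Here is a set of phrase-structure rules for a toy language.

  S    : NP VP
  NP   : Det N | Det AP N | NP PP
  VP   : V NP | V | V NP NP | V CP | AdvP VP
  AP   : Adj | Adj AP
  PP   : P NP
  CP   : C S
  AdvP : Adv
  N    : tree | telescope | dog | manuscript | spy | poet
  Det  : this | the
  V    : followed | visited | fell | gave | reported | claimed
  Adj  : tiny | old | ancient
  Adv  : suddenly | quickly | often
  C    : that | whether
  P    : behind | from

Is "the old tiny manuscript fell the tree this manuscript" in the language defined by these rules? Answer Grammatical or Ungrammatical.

S
  NP
    Det: the
    AP
      Adj: old
      AP
        Adj: tiny
    N: manuscript
  VP
    V: fell
    NP
      Det: the
      N: tree
    NP
      Det: this
      N: manuscript
Every word is introduced by a lexical rule and the phrasal rules combine the resulting categories into a single S.

Grammatical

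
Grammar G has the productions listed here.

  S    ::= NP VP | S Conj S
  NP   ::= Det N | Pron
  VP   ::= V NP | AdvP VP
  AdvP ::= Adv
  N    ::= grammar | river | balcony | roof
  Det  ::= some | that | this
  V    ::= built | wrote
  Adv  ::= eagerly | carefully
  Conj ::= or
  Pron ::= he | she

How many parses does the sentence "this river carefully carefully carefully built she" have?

[S [NP [Det this] [N river]] [VP [AdvP [Adv carefully]] [VP [AdvP [Adv carefully]] [VP [AdvP [Adv carefully]] [VP [V built] [NP [Pron she]]]]]]]
No rule offers an alternative attachment or grouping for any span, so this is the only derivation.

1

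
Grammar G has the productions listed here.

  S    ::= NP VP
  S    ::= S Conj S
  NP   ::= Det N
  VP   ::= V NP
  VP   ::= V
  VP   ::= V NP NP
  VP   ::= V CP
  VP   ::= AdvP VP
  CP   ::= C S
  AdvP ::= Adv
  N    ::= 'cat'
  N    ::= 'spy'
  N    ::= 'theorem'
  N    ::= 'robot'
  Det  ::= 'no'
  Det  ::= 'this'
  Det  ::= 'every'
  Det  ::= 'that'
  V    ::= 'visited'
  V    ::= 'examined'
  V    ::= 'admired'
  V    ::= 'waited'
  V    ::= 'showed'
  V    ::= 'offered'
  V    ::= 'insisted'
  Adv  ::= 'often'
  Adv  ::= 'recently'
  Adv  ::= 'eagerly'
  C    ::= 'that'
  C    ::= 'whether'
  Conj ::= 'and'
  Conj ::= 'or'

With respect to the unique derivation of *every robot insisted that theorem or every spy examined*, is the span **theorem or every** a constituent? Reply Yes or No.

No

[S [S [NP [Det every] [N robot]] [VP [V insisted] [NP [Det that] [N theorem]]]] [Conj or] [S [NP [Det every] [N spy]] [VP [V examined]]]]
The smallest constituent containing 'theorem or every' is the S spanning 'every robot insisted that theorem or every spy examined'; no single node in the tree dominates exactly the given words.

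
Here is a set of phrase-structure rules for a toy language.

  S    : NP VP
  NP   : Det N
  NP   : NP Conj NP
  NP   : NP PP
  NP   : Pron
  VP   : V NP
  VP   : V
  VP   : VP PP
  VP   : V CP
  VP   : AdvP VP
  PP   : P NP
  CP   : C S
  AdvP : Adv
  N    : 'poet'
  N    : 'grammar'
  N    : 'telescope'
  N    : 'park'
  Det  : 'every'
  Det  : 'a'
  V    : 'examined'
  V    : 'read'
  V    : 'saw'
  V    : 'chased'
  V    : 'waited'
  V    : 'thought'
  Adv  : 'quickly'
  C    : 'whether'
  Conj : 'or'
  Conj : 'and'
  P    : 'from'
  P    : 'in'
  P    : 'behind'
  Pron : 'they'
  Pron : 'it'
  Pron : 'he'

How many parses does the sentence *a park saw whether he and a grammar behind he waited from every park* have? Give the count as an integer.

Two of the 4 distinct bracketings:
[S [NP [Det a] [N park]] [VP [VP [V saw] [CP [C whether] [S [NP [NP [Pron he]] [Conj and] [NP [NP [Det a] [N grammar]] [PP [P behind] [NP [Pron he]]]]] [VP [V waited]]]]] [PP [P from] [NP [Det every] [N park]]]]]
[S [NP [Det a] [N park]] [VP [VP [V saw] [CP [C whether] [S [NP [NP [NP [Pron he]] [Conj and] [NP [Det a] [N grammar]]] [PP [P behind] [NP [Pron he]]]] [VP [V waited]]]]] [PP [P from] [NP [Det every] [N park]]]]]
The trees differ in how a recursive rule is bracketed over the same span.

4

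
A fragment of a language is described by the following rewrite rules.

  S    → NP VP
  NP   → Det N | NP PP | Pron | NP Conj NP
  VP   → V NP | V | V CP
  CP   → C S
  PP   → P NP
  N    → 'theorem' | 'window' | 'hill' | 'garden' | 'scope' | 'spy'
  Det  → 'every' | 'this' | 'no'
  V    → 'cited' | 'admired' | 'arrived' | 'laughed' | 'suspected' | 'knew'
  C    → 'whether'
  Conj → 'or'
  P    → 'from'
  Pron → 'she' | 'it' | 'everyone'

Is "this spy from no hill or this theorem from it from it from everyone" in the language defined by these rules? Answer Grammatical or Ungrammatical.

Ungrammatical

For S → NP VP, every NP-prefix leaves a non-VP remainder: after 'this spy' the remainder is not a VP; after 'this spy from no hill' the remainder is not a VP; after 'this spy from no hill or this theorem' the remainder is not a VP (and 2 more).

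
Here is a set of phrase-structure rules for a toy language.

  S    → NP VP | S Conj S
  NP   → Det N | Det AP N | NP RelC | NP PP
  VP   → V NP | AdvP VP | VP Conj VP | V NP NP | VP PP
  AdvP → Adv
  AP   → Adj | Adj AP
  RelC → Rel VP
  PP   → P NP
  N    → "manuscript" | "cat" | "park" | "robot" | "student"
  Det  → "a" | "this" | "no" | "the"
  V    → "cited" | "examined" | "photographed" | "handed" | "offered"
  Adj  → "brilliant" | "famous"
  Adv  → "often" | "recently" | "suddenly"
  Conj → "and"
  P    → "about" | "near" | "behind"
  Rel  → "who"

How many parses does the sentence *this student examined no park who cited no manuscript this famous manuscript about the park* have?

6

Two of the 6 distinct bracketings:
[S [NP [Det this] [N student]] [VP [V examined] [NP [NP [Det no] [N park]] [RelC [Rel who] [VP [V cited] [NP [Det no] [N manuscript]] [NP [NP [Det this] [AP [Adj famous]] [N manuscript]] [PP [P about] [NP [Det the] [N park]]]]]]]]]
[S [NP [Det this] [N student]] [VP [V examined] [NP [NP [Det no] [N park]] [RelC [Rel who] [VP [VP [V cited] [NP [Det no] [N manuscript]] [NP [Det this] [AP [Adj famous]] [N manuscript]]] [PP [P about] [NP [Det the] [N park]]]]]]]]
The difference turns on whether NP → NP PP is used at the relevant span, versus an alternative expansion of NP.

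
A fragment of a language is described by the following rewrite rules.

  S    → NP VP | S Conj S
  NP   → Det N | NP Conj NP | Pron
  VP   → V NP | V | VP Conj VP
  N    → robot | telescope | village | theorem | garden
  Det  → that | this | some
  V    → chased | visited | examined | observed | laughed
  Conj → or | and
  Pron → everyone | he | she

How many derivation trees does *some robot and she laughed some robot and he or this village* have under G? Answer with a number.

2

The two bracketings:
[S [NP [NP [Det some] [N robot]] [Conj and] [NP [Pron she]]] [VP [V laughed] [NP [NP [Det some] [N robot]] [Conj and] [NP [NP [Pron he]] [Conj or] [NP [Det this] [N village]]]]]]
[S [NP [NP [Det some] [N robot]] [Conj and] [NP [Pron she]]] [VP [V laughed] [NP [NP [NP [Det some] [N robot]] [Conj and] [NP [Pron he]]] [Conj or] [NP [Det this] [N village]]]]]
The trees differ in how a recursive rule is bracketed over the same span.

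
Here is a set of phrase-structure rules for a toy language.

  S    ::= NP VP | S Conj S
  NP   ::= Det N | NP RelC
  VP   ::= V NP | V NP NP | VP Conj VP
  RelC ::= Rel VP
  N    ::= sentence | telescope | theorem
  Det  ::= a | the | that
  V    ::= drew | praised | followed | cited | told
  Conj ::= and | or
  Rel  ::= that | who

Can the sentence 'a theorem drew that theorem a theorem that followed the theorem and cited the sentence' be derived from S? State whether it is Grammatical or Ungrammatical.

[S [NP [Det a] [N theorem]] [VP [V drew] [NP [Det that] [N theorem]] [NP [NP [Det a] [N theorem]] [RelC [Rel that] [VP [VP [V followed] [NP [Det the] [N theorem]]] [Conj and] [VP [V cited] [NP [Det the] [N sentence]]]]]]]]
Every word is introduced by a lexical rule and the phrasal rules combine the resulting categories into a single S.

Grammatical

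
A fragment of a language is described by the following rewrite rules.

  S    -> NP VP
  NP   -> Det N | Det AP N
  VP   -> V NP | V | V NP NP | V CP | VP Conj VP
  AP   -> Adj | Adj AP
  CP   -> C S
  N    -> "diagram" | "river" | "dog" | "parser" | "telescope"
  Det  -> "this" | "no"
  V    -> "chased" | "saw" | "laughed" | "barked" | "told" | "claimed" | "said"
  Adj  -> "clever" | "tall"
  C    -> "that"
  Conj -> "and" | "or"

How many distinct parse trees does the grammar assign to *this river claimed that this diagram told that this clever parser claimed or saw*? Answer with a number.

Two of the 3 distinct bracketings:
[S [NP [Det this] [N river]] [VP [V claimed] [CP [C that] [S [NP [Det this] [N diagram]] [VP [V told] [CP [C that] [S [NP [Det this] [AP [Adj clever]] [N parser]] [VP [VP [V claimed]] [Conj or] [VP [V saw]]]]]]]]]]
[S [NP [Det this] [N river]] [VP [V claimed] [CP [C that] [S [NP [Det this] [N diagram]] [VP [VP [V told] [CP [C that] [S [NP [Det this] [AP [Adj clever]] [N parser]] [VP [V claimed]]]]] [Conj or] [VP [V saw]]]]]]]
The trees differ in how a recursive rule is bracketed over the same span.

3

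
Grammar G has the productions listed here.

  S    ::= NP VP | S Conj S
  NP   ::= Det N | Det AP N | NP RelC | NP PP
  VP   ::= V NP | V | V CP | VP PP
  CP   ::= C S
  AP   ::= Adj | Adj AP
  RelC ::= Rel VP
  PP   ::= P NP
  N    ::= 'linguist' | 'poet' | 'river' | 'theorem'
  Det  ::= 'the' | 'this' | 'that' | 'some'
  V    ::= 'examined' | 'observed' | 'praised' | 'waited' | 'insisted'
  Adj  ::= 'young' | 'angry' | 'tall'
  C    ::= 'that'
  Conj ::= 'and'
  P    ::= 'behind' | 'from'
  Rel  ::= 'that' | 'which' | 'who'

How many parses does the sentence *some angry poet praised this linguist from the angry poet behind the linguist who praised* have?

9

Two of the 9 distinct bracketings:
[S [NP [Det some] [AP [Adj angry]] [N poet]] [VP [V praised] [NP [NP [NP [Det this] [N linguist]] [PP [P from] [NP [NP [Det the] [AP [Adj angry]] [N poet]] [PP [P behind] [NP [Det the] [N linguist]]]]]] [RelC [Rel who] [VP [V praised]]]]]]
[S [NP [Det some] [AP [Adj angry]] [N poet]] [VP [V praised] [NP [NP [NP [NP [Det this] [N linguist]] [PP [P from] [NP [Det the] [AP [Adj angry]] [N poet]]]] [PP [P behind] [NP [Det the] [N linguist]]]] [RelC [Rel who] [VP [V praised]]]]]]
The trees differ in how a recursive rule is bracketed over the same span.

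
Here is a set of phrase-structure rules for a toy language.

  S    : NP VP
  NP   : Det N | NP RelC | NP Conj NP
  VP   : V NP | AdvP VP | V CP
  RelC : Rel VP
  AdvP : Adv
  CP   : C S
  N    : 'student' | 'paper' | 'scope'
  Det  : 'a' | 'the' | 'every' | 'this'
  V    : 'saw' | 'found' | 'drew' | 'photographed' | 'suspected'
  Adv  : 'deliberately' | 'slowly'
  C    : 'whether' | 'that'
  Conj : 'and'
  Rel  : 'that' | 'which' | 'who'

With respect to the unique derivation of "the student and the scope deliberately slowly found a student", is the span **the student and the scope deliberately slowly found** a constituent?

No

[S [NP [NP [Det the] [N student]] [Conj and] [NP [Det the] [N scope]]] [VP [AdvP [Adv deliberately]] [VP [AdvP [Adv slowly]] [VP [V found] [NP [Det a] [N student]]]]]]
The smallest constituent containing 'the student and the scope deliberately slowly found' is the S spanning 'the student and the scope deliberately slowly found a student'; no single node in the tree dominates exactly the given words.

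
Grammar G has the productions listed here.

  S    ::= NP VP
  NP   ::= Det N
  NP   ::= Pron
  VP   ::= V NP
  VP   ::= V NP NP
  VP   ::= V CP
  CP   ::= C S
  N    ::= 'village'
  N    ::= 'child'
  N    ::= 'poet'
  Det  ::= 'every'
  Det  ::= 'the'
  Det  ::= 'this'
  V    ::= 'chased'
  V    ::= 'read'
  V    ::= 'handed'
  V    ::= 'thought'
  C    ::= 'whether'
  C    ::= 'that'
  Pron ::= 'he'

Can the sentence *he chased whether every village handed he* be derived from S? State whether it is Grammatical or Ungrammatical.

S
  NP
    Pron: he
  VP
    V: chased
    CP
      C: whether
      S
        NP
          Det: every
          N: village
        VP
          V: handed
          NP
            Pron: he
Each bracket corresponds to one application of a listed rule, so the string is derivable from S.

Grammatical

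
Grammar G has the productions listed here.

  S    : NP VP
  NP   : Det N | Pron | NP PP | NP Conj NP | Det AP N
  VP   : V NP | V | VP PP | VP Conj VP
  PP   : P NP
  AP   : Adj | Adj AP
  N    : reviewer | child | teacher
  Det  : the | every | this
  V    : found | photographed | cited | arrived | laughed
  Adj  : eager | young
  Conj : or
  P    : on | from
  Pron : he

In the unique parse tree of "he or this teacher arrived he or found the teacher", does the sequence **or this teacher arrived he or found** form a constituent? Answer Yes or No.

[S [NP [NP [Pron he]] [Conj or] [NP [Det this] [N teacher]]] [VP [VP [V arrived] [NP [Pron he]]] [Conj or] [VP [V found] [NP [Det the] [N teacher]]]]]
The smallest constituent containing 'or this teacher arrived he or found' is the S spanning 'he or this teacher arrived he or found the teacher'; no single node in the tree dominates exactly the given words.

No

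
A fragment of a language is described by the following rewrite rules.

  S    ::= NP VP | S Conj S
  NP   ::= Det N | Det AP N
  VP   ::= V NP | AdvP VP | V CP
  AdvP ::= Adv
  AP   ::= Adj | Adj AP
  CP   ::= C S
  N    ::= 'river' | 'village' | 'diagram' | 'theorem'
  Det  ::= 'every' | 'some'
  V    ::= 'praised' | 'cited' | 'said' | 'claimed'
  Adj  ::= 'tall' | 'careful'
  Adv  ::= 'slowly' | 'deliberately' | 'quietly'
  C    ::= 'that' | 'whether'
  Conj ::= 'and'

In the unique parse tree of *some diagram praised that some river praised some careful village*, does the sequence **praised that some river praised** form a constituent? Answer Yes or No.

[S [NP [Det some] [N diagram]] [VP [V praised] [CP [C that] [S [NP [Det some] [N river]] [VP [V praised] [NP [Det some] [AP [Adj careful]] [N village]]]]]]]
The smallest constituent containing 'praised that some river praised' is the VP spanning 'praised that some river praised some careful village'; no single node in the tree dominates exactly the given words.

No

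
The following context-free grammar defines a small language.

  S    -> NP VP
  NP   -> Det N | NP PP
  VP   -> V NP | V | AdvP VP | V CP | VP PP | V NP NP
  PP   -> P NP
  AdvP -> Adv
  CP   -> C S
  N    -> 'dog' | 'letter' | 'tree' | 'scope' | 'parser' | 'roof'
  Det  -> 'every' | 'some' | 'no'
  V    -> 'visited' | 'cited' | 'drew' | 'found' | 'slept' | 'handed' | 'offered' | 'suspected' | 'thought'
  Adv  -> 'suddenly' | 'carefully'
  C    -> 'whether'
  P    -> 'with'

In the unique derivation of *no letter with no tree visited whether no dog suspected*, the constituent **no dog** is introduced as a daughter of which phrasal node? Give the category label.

S

S
  NP
    NP
      Det: no
      N: letter
    PP
      P: with
      NP
        Det: no
        N: tree
  VP
    V: visited
    CP
      C: whether
      S
        NP
          Det: no
          N: dog
        VP
          V: suspected
The span 'no dog' is the NP node built by NP → Det N.
Its mother is the S built by S → NP VP.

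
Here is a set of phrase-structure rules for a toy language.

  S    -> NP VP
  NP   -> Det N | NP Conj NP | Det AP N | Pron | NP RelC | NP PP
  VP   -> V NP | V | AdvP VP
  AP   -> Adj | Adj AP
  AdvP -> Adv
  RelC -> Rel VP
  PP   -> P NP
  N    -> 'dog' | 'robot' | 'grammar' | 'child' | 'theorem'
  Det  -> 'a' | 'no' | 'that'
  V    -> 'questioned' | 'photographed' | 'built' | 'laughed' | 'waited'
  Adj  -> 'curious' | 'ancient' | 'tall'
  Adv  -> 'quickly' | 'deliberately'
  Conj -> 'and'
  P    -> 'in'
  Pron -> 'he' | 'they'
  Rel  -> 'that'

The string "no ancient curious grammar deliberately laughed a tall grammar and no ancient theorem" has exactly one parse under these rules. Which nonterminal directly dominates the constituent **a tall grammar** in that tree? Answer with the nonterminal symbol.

S
  NP
    Det: no
    AP
      Adj: ancient
      AP
        Adj: curious
    N: grammar
  VP
    AdvP
      Adv: deliberately
    VP
      V: laughed
      NP
        NP
          Det: a
          AP
            Adj: tall
          N: grammar
        Conj: and
        NP
          Det: no
          AP
            Adj: ancient
          N: theorem
The span 'a tall grammar' is the NP node built by NP → Det AP N.
Its mother is the NP built by NP → NP Conj NP.

NP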